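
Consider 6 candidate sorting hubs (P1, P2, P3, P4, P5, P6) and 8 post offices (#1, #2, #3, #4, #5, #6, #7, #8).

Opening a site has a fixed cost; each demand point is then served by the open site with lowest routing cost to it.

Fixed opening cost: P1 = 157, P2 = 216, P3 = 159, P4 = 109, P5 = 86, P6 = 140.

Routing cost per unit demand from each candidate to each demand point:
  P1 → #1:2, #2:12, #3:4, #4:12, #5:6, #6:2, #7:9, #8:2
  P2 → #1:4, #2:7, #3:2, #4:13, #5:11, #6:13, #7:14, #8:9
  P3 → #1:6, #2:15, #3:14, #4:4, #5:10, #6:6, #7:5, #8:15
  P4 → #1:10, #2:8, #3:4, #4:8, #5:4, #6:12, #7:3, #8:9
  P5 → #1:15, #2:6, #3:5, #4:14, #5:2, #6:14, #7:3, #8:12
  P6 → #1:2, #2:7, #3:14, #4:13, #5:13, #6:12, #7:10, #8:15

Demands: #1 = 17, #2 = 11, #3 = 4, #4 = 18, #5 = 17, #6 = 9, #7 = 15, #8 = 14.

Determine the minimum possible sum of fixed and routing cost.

Open {P1, P5}: assign each demand point to its cheapest open site.
  #1→P1 17×2=34, #2→P5 11×6=66, #3→P1 4×4=16, #4→P1 18×12=216, #5→P5 17×2=34, #6→P1 9×2=18, #7→P5 15×3=45, #8→P1 14×2=28
  routing cost 457, fixed 243 → total 700.
Compare {P1, P4}: routing cost 441 + fixed 266 = 707.
Compare {P1, P3, P5}: routing cost 313 + fixed 402 = 715.
Compare {P1, P4, P5}: routing cost 385 + fixed 352 = 737.
All other subsets cost ≥ 707. Minimum total cost: 700.

700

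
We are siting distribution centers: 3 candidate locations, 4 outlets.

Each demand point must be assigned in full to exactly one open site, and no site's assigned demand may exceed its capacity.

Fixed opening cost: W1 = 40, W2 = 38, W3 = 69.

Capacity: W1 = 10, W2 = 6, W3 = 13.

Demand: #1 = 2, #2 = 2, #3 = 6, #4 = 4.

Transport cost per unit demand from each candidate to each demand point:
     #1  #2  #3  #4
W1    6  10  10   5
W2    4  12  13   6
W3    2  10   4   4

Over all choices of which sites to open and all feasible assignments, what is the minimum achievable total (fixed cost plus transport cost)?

Open {W1, W3}; cheapest assignment that respects the capacities:
  W1 (cap 10, load 2): #2 — cost 2×10 = 20
  W3 (cap 13, load 12): #1, #3, #4 — cost 2×2 + 6×4 + 4×4 = 44
  Shipping 64, fixed 109 → total 173.
  Any other capacity-feasible assignment to {W1, W3} ships for at least 64.
Compare {W2, W3}: its best feasible assignment gives total 175.
Compare {W1, W2}: its best feasible assignment gives total 190.
Every other set of open sites that can feasibly serve all demand totals ≥ 175 even under its best assignment. Minimum: 173.

173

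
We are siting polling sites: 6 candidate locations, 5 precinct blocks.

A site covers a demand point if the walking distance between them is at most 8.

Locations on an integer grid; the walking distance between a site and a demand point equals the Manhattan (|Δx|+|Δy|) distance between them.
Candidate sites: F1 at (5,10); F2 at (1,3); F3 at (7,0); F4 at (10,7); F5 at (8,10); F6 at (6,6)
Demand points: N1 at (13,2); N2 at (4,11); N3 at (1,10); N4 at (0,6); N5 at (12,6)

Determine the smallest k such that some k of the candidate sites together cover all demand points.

3

Coverage sets (demand points within 8 of each site):
  F1: {N2, N3}
  F2: {N3, N4}
  F3: {N1}
  F4: {N1, N5}
  F5: {N2, N3, N5}
  F6: {N2, N4, N5}
No 2 sites suffice: every size-2 union leaves at least one demand point uncovered.
But {F1, F2, F4} covers everything, so the minimum is 3.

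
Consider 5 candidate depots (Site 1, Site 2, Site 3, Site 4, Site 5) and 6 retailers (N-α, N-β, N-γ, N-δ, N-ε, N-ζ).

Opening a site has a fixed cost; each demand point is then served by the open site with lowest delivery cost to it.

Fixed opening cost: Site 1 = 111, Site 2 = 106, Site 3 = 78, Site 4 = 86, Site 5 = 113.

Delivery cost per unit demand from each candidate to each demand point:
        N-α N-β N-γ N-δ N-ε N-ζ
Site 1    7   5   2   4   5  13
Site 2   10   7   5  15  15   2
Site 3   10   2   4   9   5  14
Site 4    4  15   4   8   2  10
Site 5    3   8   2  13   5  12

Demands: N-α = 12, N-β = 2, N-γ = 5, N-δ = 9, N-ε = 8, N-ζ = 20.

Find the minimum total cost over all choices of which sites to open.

402

Open {Site 2, Site 4}: assign each demand point to its cheapest open site.
  N-α→Site 4 12×4=48, N-β→Site 2 2×7=14, N-γ→Site 4 5×4=20, N-δ→Site 4 9×8=72, N-ε→Site 4 8×2=16, N-ζ→Site 2 20×2=40
  delivery cost 210, fixed 192 → total 402.
Compare {Site 1, Site 2}: delivery cost 220 + fixed 217 = 437.
Compare {Site 1, Site 2, Site 4}: delivery cost 160 + fixed 303 = 463.
Compare {Site 2, Site 3, Site 4}: delivery cost 200 + fixed 270 = 470.
All other subsets cost ≥ 437. Minimum total cost: 402.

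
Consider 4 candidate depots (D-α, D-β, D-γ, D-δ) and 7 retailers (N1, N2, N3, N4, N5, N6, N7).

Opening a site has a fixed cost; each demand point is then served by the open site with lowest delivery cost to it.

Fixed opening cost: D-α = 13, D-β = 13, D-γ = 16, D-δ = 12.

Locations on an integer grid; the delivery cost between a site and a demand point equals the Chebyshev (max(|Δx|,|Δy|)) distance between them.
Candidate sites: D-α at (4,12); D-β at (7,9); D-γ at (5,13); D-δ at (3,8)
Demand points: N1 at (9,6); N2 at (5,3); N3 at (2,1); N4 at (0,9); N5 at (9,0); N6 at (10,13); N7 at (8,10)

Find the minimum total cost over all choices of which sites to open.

Open {D-β}: assign each demand point to its cheapest open site.
  N1→D-β 3, N2→D-β 6, N3→D-β 8, N4→D-β 7, N5→D-β 9, N6→D-β 4, N7→D-β 1
  delivery cost 38, fixed 13 → total 51.
Compare {D-δ}: delivery cost 41 + fixed 12 = 53.
Compare {D-β, D-δ}: delivery cost 31 + fixed 25 = 56.
Compare {D-α, D-β}: delivery cost 35 + fixed 26 = 61.
All other subsets cost ≥ 53. Minimum total cost: 51.

51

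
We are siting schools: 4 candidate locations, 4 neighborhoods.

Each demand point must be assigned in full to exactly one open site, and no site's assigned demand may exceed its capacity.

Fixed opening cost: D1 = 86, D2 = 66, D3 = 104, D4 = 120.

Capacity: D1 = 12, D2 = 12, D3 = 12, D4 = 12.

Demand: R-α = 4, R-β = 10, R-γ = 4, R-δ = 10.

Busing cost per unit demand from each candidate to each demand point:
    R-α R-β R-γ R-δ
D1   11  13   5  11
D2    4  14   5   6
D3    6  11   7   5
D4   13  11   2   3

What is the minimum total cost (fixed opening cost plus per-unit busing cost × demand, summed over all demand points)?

466

Open {D2, D3, D4}; cheapest assignment that respects the capacities:
  D2 (cap 12, load 8): R-α, R-γ — cost 4×4 + 4×5 = 36
  D3 (cap 12, load 10): R-β — cost 10×11 = 110
  D4 (cap 12, load 10): R-δ — cost 10×3 = 30
  Shipping 176, fixed 290 → total 466.
  Any other capacity-feasible assignment to {D2, D3, D4} ships for at least 176.
Compare {D1, D2, D4}: its best feasible assignment gives total 468.
Compare {D1, D2, D3}: its best feasible assignment gives total 472.
Every other set of open sites that can feasibly serve all demand totals ≥ 468 even under its best assignment. Minimum: 466.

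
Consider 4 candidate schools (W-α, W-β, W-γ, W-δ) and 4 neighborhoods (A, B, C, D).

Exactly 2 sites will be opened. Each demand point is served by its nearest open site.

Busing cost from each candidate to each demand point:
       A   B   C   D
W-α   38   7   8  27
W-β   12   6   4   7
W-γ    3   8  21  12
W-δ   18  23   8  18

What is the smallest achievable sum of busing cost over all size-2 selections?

Open {W-β, W-γ}.
  A→W-γ 3, B→W-β 6, C→W-β 4, D→W-β 7  ⇒ total 20.
Compare {W-α, W-β}: total 29.
Compare {W-β, W-δ}: total 29.
No size-2 selection does better; minimum is 20.

20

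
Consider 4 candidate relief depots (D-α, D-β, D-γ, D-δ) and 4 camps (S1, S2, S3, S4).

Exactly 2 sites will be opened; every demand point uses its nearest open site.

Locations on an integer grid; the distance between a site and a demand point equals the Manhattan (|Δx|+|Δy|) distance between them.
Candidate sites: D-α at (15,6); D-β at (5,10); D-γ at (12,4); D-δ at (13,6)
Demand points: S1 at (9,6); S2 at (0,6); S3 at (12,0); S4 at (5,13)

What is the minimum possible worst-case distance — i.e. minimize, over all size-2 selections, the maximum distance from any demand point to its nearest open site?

9

Open {D-α, D-β}.
  Farthest demand point is S2 at distance 9 (to D-β); all others are ≤ 9.
With {D-β, D-γ} the worst case is 9.
With {D-β, D-δ} the worst case is 9.
No size-2 selection achieves below 9.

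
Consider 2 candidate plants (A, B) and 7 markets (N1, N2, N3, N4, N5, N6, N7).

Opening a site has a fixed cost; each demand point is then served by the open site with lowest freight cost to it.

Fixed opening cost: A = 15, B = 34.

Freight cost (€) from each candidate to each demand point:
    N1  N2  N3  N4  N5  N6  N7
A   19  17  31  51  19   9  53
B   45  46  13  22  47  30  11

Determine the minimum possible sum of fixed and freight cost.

Open {A, B}: assign each demand point to its cheapest open site.
  N1→A 19, N2→A 17, N3→B 13, N4→B 22, N5→A 19, N6→A 9, N7→B 11
  freight cost 110, fixed 49 → total 159.
Compare {A}: freight cost 199 + fixed 15 = 214.
Compare {B}: freight cost 214 + fixed 34 = 248.

159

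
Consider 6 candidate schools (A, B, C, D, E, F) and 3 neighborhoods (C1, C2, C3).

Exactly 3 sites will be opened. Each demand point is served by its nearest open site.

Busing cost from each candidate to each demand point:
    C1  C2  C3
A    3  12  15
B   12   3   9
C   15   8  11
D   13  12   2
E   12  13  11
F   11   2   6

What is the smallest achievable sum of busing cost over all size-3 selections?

Open {A, D, F}.
  C1→A 3, C2→F 2, C3→D 2  ⇒ total 7.
Compare {A, B, D}: total 8.
Compare {A, B, F}: total 11.
No size-3 selection does better; minimum is 7.

7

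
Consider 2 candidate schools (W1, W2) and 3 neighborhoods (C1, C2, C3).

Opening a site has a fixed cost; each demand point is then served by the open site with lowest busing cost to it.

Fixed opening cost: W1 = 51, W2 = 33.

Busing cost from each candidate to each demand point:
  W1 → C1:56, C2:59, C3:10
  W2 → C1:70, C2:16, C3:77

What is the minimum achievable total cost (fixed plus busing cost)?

166

Open {W1, W2}: assign each demand point to its cheapest open site.
  C1→W1 56, C2→W2 16, C3→W1 10
  busing cost 82, fixed 84 → total 166.
Compare {W1}: busing cost 125 + fixed 51 = 176.
Compare {W2}: busing cost 163 + fixed 33 = 196.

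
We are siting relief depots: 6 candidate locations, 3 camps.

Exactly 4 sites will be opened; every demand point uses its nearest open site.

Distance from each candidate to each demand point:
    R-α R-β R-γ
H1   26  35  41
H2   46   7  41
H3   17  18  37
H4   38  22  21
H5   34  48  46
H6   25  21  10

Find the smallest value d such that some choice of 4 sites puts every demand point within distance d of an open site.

Open {H1, H2, H3, H6}.
  Farthest demand point is R-α at distance 17 (to H3); all others are ≤ 17.
With {H2, H3, H4, H6} the worst case is 17.
With {H2, H3, H5, H6} the worst case is 17.
No size-4 selection achieves below 17.

17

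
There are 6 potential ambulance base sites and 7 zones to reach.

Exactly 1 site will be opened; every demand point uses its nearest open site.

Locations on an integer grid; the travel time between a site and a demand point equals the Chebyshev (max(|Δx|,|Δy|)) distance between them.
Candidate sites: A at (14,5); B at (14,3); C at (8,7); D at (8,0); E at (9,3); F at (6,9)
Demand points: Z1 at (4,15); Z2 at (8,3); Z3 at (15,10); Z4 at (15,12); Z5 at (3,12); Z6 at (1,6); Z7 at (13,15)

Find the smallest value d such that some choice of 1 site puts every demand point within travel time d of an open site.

Open {C}.
  Farthest demand point is Z1 at travel time 8 (to C); all others are ≤ 8.
With {F} the worst case is 9.
With {E} the worst case is 12.
No size-1 selection achieves below 8.

8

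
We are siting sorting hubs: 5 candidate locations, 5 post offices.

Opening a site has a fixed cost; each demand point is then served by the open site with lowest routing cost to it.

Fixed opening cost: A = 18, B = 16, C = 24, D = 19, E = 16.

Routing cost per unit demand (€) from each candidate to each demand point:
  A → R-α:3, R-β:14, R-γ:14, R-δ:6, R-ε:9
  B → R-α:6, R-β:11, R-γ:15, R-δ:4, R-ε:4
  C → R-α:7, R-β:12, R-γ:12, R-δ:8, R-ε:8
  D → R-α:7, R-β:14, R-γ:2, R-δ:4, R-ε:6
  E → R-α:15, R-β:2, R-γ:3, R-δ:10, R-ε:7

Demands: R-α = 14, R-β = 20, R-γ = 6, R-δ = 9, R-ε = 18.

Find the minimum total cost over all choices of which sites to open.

258

Open {A, B, E}: assign each demand point to its cheapest open site.
  R-α→A 14×3=42, R-β→E 20×2=40, R-γ→E 6×3=18, R-δ→B 9×4=36, R-ε→B 18×4=72
  routing cost 208, fixed 50 → total 258.
Compare {A, B, D, E}: routing cost 202 + fixed 69 = 271.
Compare {B, E}: routing cost 250 + fixed 32 = 282.
Compare {A, B, C, E}: routing cost 208 + fixed 74 = 282.
All other subsets cost ≥ 271. Minimum total cost: 258.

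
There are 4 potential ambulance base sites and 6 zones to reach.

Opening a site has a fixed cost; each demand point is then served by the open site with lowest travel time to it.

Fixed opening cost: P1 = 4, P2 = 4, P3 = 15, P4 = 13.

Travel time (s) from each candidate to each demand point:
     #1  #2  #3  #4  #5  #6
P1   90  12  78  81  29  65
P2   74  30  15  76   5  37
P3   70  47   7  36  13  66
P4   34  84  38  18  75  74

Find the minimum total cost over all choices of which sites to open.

142

Open {P1, P2, P4}: assign each demand point to its cheapest open site.
  #1→P4 34, #2→P1 12, #3→P2 15, #4→P4 18, #5→P2 5, #6→P2 37
  travel time 121, fixed 21 → total 142.
Compare {P1, P2, P3, P4}: travel time 113 + fixed 36 = 149.
Compare {P2, P4}: travel time 139 + fixed 17 = 156.
Compare {P2, P3, P4}: travel time 131 + fixed 32 = 163.
All other subsets cost ≥ 149. Minimum total cost: 142.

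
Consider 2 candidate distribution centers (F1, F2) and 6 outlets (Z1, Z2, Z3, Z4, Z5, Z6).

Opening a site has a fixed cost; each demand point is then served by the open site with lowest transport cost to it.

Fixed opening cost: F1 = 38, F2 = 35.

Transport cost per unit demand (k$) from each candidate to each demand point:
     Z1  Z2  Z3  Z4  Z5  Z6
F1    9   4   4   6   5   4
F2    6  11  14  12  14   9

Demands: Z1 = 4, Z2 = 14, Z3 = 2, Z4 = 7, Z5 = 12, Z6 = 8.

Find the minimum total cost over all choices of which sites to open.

Open {F1}: assign each demand point to its cheapest open site.
  Z1→F1 4×9=36, Z2→F1 14×4=56, Z3→F1 2×4=8, Z4→F1 7×6=42, Z5→F1 12×5=60, Z6→F1 8×4=32
  transport cost 234, fixed 38 → total 272.
Compare {F1, F2}: transport cost 222 + fixed 73 = 295.
Compare {F2}: transport cost 530 + fixed 35 = 565.

272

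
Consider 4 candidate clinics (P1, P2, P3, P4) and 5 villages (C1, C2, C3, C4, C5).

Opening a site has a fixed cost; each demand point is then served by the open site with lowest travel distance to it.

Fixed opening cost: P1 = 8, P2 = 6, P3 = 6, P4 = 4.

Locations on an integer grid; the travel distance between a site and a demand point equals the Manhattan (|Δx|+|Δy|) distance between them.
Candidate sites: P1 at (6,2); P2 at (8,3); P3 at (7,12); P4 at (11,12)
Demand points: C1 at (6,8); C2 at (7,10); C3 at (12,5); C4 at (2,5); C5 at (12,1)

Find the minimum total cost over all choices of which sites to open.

Open {P2, P3}: assign each demand point to its cheapest open site.
  C1→P3 5, C2→P3 2, C3→P2 6, C4→P2 8, C5→P2 6
  travel distance 27, fixed 12 → total 39.
Compare {P2}: travel distance 35 + fixed 6 = 41.
Compare {P2, P4}: travel distance 33 + fixed 10 = 43.
Compare {P2, P3, P4}: travel distance 27 + fixed 16 = 43.
All other subsets cost ≥ 41. Minimum total cost: 39.

39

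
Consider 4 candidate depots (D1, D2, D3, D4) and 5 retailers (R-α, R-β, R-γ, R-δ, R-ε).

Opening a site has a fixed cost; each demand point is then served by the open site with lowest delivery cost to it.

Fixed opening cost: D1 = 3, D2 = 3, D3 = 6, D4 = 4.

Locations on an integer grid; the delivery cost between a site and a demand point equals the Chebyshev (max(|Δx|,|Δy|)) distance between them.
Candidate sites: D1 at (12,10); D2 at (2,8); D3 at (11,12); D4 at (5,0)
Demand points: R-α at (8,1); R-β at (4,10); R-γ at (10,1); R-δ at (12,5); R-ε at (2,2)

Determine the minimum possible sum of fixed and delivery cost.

Open {D2, D4}: assign each demand point to its cheapest open site.
  R-α→D4 3, R-β→D2 2, R-γ→D4 5, R-δ→D4 7, R-ε→D4 3
  delivery cost 20, fixed 7 → total 27.
Compare {D1, D2, D4}: delivery cost 18 + fixed 10 = 28.
Compare {D1, D4}: delivery cost 24 + fixed 7 = 31.
Compare {D4}: delivery cost 28 + fixed 4 = 32.
All other subsets cost ≥ 28. Minimum total cost: 27.

27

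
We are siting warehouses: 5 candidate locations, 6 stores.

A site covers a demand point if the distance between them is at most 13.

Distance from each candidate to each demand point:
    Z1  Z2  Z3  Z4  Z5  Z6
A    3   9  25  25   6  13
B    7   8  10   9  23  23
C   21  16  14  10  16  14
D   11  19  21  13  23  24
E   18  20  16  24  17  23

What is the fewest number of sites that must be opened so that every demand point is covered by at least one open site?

Coverage sets (demand points within 13 of each site):
  A: {Z1, Z2, Z5, Z6}
  B: {Z1, Z2, Z3, Z4}
  C: {Z4}
  D: {Z1, Z4}
  E: {}
No single site covers all 6 demand points.
But {A, B} covers everything, so the minimum is 2.

2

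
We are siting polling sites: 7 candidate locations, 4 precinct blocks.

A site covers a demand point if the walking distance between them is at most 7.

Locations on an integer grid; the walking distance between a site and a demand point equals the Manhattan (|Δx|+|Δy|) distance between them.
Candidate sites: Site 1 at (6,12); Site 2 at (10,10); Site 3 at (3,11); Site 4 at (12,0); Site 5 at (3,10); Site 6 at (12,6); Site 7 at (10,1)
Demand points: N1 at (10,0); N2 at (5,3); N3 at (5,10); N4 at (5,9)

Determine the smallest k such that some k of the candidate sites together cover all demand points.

Coverage sets (demand points within 7 of each site):
  Site 1: {N3, N4}
  Site 2: {N3, N4}
  Site 3: {N3, N4}
  Site 4: {N1}
  Site 5: {N3, N4}
  Site 6: {}
  Site 7: {N1, N2}
No single site covers all 4 demand points.
But {Site 1, Site 7} covers everything, so the minimum is 2.

2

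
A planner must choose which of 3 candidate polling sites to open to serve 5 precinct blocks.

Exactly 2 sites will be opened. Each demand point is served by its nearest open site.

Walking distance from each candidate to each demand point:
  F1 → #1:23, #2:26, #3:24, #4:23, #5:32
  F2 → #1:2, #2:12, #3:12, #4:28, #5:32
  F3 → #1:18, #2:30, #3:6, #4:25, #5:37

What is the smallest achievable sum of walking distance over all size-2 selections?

77

Open {F2, F3}.
  #1→F2 2, #2→F2 12, #3→F3 6, #4→F3 25, #5→F2 32  ⇒ total 77.
Compare {F1, F2}: total 81.
Compare {F1, F3}: total 105.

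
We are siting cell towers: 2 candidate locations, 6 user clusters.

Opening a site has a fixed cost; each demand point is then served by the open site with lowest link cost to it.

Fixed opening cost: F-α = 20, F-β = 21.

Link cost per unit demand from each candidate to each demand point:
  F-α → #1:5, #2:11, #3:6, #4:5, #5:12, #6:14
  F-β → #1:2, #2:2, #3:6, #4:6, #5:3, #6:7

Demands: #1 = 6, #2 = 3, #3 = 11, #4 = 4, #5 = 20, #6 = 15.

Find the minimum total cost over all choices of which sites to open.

294

Open {F-β}: assign each demand point to its cheapest open site.
  #1→F-β 6×2=12, #2→F-β 3×2=6, #3→F-β 11×6=66, #4→F-β 4×6=24, #5→F-β 20×3=60, #6→F-β 15×7=105
  link cost 273, fixed 21 → total 294.
Compare {F-α, F-β}: link cost 269 + fixed 41 = 310.
Compare {F-α}: link cost 599 + fixed 20 = 619.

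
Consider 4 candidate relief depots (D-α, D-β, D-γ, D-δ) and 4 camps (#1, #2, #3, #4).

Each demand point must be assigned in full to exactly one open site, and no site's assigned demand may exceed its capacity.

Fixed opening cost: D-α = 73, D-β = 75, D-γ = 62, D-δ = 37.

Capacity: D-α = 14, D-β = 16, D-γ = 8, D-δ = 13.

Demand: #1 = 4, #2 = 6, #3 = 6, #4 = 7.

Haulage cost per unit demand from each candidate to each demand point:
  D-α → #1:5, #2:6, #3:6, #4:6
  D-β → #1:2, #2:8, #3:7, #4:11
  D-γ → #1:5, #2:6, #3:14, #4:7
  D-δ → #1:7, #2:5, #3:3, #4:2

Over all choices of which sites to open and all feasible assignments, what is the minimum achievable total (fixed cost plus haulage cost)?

Open {D-α, D-δ}; cheapest assignment that respects the capacities:
  D-α (cap 14, load 10): #1, #2 — cost 4×5 + 6×6 = 56
  D-δ (cap 13, load 13): #3, #4 — cost 6×3 + 7×2 = 32
  Shipping 88, fixed 110 → total 198.
  Any other capacity-feasible assignment to {D-α, D-δ} ships for at least 88.
Compare {D-β, D-δ}: its best feasible assignment gives total 200.
Compare {D-β, D-γ, D-δ}: its best feasible assignment gives total 250.
Every other set of open sites that can feasibly serve all demand totals ≥ 200 even under its best assignment. Minimum: 198.

198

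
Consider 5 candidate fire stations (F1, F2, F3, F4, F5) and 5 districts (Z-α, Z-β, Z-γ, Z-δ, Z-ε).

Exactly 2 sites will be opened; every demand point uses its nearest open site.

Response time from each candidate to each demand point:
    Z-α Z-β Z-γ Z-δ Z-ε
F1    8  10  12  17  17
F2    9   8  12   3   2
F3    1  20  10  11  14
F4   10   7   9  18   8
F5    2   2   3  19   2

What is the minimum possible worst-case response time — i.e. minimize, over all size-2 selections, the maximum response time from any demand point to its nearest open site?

Open {F2, F5}.
  Farthest demand point is Z-γ at response time 3 (to F5); all others are ≤ 3.
With {F2, F4} the worst case is 9.
With {F2, F3} the worst case is 10.
No size-2 selection achieves below 3.

3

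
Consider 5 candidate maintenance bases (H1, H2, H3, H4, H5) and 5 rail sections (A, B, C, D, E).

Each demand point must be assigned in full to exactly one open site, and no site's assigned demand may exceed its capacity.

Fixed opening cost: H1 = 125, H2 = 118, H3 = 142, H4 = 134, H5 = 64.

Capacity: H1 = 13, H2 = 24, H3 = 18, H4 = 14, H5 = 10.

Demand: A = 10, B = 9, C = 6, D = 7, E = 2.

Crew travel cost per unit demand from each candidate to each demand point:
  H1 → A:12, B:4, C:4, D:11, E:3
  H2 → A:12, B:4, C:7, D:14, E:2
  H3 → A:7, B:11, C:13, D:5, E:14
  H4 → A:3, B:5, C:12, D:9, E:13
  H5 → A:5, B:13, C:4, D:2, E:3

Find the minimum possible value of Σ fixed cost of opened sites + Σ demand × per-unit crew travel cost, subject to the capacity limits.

412

Open {H2, H5}; cheapest assignment that respects the capacities:
  H2 (cap 24, load 24): B, C, D, E — cost 9×4 + 6×7 + 7×14 + 2×2 = 180
  H5 (cap 10, load 10): A — cost 10×5 = 50
  Shipping 230, fixed 182 → total 412.
  Any other capacity-feasible assignment to {H2, H5} ships for at least 230.
Compare {H2, H4, H5}: its best feasible assignment gives total 442.
Compare {H2, H3}: its best feasible assignment gives total 447.
Every other set of open sites that can feasibly serve all demand totals ≥ 442 even under its best assignment. Minimum: 412.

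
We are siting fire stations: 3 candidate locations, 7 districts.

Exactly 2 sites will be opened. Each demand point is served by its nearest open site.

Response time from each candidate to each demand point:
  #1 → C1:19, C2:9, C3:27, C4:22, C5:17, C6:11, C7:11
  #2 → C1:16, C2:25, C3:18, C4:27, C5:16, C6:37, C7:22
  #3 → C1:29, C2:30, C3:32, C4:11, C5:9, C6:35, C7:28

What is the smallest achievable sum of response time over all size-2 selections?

97

Open {#1, #3}.
  C1→#1 19, C2→#1 9, C3→#1 27, C4→#3 11, C5→#3 9, C6→#1 11, C7→#1 11  ⇒ total 97.
Compare {#1, #2}: total 103.
Compare {#2, #3}: total 136.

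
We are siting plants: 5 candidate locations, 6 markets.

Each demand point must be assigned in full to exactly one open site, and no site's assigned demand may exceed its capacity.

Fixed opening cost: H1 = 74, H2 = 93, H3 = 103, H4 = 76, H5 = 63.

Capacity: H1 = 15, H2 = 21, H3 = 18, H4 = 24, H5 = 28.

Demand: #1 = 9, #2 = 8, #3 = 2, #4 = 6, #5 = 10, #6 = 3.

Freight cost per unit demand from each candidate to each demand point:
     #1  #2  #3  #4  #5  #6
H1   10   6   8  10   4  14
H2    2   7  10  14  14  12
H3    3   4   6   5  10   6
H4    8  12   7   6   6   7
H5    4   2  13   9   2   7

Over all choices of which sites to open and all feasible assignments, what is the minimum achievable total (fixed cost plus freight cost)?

282

Open {H4, H5}; cheapest assignment that respects the capacities:
  H4 (cap 24, load 11): #3, #4, #6 — cost 2×7 + 6×6 + 3×7 = 71
  H5 (cap 28, load 27): #1, #2, #5 — cost 9×4 + 8×2 + 10×2 = 72
  Shipping 143, fixed 139 → total 282.
  Any other capacity-feasible assignment to {H4, H5} ships for at least 143.
Compare {H3, H5}: its best feasible assignment gives total 292.
Compare {H2, H5}: its best feasible assignment gives total 305.
Every other set of open sites that can feasibly serve all demand totals ≥ 292 even under its best assignment. Minimum: 282.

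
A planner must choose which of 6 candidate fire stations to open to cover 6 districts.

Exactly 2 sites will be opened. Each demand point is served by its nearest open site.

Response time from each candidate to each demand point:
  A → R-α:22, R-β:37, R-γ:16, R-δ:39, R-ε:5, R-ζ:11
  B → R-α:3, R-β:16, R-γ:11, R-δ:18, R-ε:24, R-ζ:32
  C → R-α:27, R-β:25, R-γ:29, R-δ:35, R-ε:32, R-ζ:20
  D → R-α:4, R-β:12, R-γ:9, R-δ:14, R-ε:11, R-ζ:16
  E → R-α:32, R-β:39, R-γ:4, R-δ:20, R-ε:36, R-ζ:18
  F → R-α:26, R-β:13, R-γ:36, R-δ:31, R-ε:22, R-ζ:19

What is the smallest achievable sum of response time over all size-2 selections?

Open {A, D}.
  R-α→D 4, R-β→D 12, R-γ→D 9, R-δ→D 14, R-ε→A 5, R-ζ→A 11  ⇒ total 55.
Compare {D, E}: total 61.
Compare {A, B}: total 64.
No size-2 selection does better; minimum is 55.

55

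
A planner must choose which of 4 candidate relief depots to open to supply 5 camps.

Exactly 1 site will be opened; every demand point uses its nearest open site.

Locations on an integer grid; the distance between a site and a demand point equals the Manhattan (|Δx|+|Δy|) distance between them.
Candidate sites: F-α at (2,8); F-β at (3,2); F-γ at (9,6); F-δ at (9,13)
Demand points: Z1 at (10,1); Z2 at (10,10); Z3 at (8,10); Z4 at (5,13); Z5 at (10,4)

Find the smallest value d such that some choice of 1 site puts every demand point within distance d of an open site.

Open {F-γ}.
  Farthest demand point is Z4 at distance 11 (to F-γ); all others are ≤ 11.
With {F-δ} the worst case is 13.
With {F-α} the worst case is 15.
No size-1 selection achieves below 11.

11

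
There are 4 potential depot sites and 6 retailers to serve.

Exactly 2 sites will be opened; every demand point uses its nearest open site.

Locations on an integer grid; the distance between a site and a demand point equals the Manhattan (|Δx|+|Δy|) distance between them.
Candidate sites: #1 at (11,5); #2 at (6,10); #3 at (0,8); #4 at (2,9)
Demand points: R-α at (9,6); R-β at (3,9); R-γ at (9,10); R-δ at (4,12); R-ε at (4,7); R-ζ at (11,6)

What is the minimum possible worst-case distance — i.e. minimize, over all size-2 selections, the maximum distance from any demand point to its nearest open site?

Open {#1, #2}.
  Farthest demand point is R-ε at distance 5 (to #2); all others are ≤ 5.
With {#1, #4} the worst case is 7.
With {#1, #3} the worst case is 8.
No size-2 selection achieves below 5.

5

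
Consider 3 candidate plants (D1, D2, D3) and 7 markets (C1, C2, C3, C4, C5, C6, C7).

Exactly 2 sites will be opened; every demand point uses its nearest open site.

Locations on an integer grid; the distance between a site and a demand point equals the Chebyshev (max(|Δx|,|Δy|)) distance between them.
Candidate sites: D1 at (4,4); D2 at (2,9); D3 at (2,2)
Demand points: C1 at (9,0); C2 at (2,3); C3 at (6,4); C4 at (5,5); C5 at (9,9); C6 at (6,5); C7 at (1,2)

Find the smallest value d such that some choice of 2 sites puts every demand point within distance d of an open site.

Open {D1, D2}.
  Farthest demand point is C1 at distance 5 (to D1); all others are ≤ 5.
With {D1, D3} the worst case is 5.
With {D2, D3} the worst case is 7.
No size-2 selection achieves below 5.

5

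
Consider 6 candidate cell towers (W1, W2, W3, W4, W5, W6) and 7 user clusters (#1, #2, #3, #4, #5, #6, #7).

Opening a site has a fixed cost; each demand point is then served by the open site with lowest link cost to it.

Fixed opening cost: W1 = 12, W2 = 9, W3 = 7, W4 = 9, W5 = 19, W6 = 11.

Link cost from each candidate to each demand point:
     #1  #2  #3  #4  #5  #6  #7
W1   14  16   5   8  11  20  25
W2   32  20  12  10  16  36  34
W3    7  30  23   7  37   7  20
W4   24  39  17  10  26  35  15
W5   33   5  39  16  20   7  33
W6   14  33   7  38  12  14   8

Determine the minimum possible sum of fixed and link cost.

Open {W3, W5, W6}: assign each demand point to its cheapest open site.
  #1→W3 7, #2→W5 5, #3→W6 7, #4→W3 7, #5→W6 12, #6→W3 7, #7→W6 8
  link cost 53, fixed 37 → total 90.
Compare {W1, W3, W6}: link cost 61 + fixed 30 = 91.
Compare {W1, W3}: link cost 73 + fixed 19 = 92.
Compare {W2, W3, W6}: link cost 68 + fixed 27 = 95.
All other subsets cost ≥ 91. Minimum total cost: 90.

90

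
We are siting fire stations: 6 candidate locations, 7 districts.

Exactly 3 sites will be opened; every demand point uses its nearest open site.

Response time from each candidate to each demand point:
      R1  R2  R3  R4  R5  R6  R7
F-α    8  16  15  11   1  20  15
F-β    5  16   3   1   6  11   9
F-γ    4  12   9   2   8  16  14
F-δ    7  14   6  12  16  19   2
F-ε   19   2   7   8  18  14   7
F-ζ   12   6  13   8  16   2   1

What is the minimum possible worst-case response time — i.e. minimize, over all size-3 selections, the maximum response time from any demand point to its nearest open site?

6

Open {F-α, F-β, F-ζ}.
  Farthest demand point is R2 at response time 6 (to F-ζ); all others are ≤ 6.
With {F-β, F-γ, F-ζ} the worst case is 6.
With {F-β, F-δ, F-ζ} the worst case is 6.
No size-3 selection achieves below 6.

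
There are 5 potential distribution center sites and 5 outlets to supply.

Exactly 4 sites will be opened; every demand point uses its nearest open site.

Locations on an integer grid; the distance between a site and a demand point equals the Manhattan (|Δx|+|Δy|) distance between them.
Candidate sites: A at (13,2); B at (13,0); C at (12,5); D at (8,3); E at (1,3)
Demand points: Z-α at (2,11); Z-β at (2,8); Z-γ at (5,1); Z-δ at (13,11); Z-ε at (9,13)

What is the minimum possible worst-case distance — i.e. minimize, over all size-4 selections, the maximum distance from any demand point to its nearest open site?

Open {A, B, C, E}.
  Farthest demand point is Z-ε at distance 11 (to C); all others are ≤ 11.
With {A, B, D, E} the worst case is 11.
With {A, C, D, E} the worst case is 11.
No size-4 selection achieves below 11.

11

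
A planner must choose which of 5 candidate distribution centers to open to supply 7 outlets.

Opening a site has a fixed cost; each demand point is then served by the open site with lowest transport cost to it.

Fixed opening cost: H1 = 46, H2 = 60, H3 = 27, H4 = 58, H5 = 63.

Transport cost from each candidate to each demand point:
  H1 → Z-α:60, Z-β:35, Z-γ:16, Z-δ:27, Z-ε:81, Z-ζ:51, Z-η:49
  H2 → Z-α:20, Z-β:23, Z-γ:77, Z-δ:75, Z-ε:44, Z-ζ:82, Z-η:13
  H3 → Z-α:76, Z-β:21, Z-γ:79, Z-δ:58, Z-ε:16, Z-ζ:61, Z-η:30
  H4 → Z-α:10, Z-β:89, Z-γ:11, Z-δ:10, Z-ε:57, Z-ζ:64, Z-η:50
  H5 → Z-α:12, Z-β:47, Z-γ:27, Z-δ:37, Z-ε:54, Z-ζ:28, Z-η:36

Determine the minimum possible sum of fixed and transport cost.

244

Open {H3, H4}: assign each demand point to its cheapest open site.
  Z-α→H4 10, Z-β→H3 21, Z-γ→H4 11, Z-δ→H4 10, Z-ε→H3 16, Z-ζ→H3 61, Z-η→H3 30
  transport cost 159, fixed 85 → total 244.
Compare {H3, H5}: transport cost 171 + fixed 90 = 261.
Compare {H3, H4, H5}: transport cost 126 + fixed 148 = 274.
Compare {H1, H3, H4}: transport cost 149 + fixed 131 = 280.
All other subsets cost ≥ 261. Minimum total cost: 244.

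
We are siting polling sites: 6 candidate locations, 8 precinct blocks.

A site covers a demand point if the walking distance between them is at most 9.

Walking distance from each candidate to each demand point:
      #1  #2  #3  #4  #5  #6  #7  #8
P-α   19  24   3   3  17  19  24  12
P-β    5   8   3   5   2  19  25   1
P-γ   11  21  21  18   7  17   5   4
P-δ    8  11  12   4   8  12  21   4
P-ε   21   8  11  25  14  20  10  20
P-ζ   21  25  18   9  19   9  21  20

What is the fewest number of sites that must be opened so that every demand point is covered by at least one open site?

3

Coverage sets (demand points within 9 of each site):
  P-α: {#3, #4}
  P-β: {#1, #2, #3, #4, #5, #8}
  P-γ: {#5, #7, #8}
  P-δ: {#1, #4, #5, #8}
  P-ε: {#2}
  P-ζ: {#4, #6}
No 2 sites suffice: every size-2 union leaves at least one demand point uncovered.
But {P-β, P-γ, P-ζ} covers everything, so the minimum is 3.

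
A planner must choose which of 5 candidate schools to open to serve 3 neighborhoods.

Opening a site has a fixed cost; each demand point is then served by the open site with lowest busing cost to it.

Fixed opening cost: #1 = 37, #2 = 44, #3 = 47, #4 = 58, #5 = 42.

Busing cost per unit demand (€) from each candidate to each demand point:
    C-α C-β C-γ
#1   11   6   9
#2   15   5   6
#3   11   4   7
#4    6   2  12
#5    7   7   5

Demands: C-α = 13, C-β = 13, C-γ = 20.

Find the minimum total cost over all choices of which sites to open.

304

Open {#4, #5}: assign each demand point to its cheapest open site.
  C-α→#4 13×6=78, C-β→#4 13×2=26, C-γ→#5 20×5=100
  busing cost 204, fixed 100 → total 304.
Compare {#5}: busing cost 282 + fixed 42 = 324.
Compare {#2, #4}: busing cost 224 + fixed 102 = 326.
Compare {#3, #5}: busing cost 243 + fixed 89 = 332.
All other subsets cost ≥ 324. Minimum total cost: 304.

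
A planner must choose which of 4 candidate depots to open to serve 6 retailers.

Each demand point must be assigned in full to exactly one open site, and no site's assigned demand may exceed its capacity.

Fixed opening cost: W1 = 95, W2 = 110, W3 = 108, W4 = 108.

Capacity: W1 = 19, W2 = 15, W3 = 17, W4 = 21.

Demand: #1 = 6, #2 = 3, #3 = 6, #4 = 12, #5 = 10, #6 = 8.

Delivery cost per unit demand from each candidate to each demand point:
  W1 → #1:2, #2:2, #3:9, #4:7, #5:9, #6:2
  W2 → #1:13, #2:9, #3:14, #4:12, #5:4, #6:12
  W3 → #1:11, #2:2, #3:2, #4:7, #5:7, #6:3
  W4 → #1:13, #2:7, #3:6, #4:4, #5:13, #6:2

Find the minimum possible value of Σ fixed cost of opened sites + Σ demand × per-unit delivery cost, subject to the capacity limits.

471

Open {W1, W2, W4}; cheapest assignment that respects the capacities:
  W1 (cap 19, load 17): #1, #2, #6 — cost 6×2 + 3×2 + 8×2 = 34
  W2 (cap 15, load 10): #5 — cost 10×4 = 40
  W4 (cap 21, load 18): #3, #4 — cost 6×6 + 12×4 = 84
  Shipping 158, fixed 313 → total 471.
  Any other capacity-feasible assignment to {W1, W2, W4} ships for at least 158.
Compare {W1, W3, W4}: its best feasible assignment gives total 475.
Compare {W1, W2, W3}: its best feasible assignment gives total 491.
Every other set of open sites that can feasibly serve all demand totals ≥ 475 even under its best assignment. Minimum: 471.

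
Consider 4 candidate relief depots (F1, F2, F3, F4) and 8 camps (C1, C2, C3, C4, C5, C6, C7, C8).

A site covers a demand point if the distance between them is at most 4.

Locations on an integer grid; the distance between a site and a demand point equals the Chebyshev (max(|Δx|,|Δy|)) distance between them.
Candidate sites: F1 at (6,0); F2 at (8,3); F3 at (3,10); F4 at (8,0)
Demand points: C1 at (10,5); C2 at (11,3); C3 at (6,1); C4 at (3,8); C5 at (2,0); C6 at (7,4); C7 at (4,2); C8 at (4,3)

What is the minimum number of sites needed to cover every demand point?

Coverage sets (demand points within 4 of each site):
  F1: {C3, C5, C6, C7, C8}
  F2: {C1, C2, C3, C6, C7, C8}
  F3: {C4}
  F4: {C2, C3, C6, C7, C8}
No 2 sites suffice: every size-2 union leaves at least one demand point uncovered.
But {F1, F2, F3} covers everything, so the minimum is 3.

3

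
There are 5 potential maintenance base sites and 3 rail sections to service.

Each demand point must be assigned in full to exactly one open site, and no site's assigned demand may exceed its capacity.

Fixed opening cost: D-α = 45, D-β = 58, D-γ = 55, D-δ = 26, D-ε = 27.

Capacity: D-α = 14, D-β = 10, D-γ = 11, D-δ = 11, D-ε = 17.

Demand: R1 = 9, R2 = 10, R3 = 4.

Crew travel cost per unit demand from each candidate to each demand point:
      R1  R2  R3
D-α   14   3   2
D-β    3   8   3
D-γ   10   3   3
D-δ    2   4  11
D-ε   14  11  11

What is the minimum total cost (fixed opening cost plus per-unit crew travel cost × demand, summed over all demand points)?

Open {D-α, D-δ}; cheapest assignment that respects the capacities:
  D-α (cap 14, load 14): R2, R3 — cost 10×3 + 4×2 = 38
  D-δ (cap 11, load 9): R1 — cost 9×2 = 18
  Shipping 56, fixed 71 → total 127.
  Any other capacity-feasible assignment to {D-α, D-δ} ships for at least 56.
Compare {D-α, D-δ, D-ε}: its best feasible assignment gives total 154.
Compare {D-α, D-β}: its best feasible assignment gives total 168.
Every other set of open sites that can feasibly serve all demand totals ≥ 154 even under its best assignment. Minimum: 127.

127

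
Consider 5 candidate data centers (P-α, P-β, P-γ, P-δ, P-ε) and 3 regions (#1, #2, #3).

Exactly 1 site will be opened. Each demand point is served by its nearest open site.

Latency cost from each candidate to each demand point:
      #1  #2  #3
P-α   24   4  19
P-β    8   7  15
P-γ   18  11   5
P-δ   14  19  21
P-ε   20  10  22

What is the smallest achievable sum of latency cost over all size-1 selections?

Open {P-β}.
  #1→P-β 8, #2→P-β 7, #3→P-β 15  ⇒ total 30.
Compare {P-γ}: total 34.
Compare {P-α}: total 47.
No size-1 selection does better; minimum is 30.

30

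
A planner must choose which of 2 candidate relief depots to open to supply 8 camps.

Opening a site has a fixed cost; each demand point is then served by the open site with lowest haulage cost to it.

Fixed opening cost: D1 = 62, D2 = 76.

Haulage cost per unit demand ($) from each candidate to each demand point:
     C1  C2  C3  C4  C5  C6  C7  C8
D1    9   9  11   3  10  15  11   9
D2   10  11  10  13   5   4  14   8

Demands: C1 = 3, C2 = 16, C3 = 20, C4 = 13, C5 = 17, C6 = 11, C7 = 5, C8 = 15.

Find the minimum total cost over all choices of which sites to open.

Open {D1, D2}: assign each demand point to its cheapest open site.
  C1→D1 3×9=27, C2→D1 16×9=144, C3→D2 20×10=200, C4→D1 13×3=39, C5→D2 17×5=85, C6→D2 11×4=44, C7→D1 5×11=55, C8→D2 15×8=120
  haulage cost 714, fixed 138 → total 852.
Compare {D2}: haulage cost 894 + fixed 76 = 970.
Compare {D1}: haulage cost 955 + fixed 62 = 1017.

852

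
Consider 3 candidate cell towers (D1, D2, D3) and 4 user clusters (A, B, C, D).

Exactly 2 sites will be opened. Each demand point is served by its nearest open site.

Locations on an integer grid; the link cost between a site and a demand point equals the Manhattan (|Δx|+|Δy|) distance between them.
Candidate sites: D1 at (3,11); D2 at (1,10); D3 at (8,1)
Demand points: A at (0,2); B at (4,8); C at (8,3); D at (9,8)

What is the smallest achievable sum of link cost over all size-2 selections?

Open {D1, D3}.
  A→D3 9, B→D1 4, C→D3 2, D→D3 8  ⇒ total 23.
Compare {D2, D3}: total 24.
Compare {D1, D2}: total 35.

23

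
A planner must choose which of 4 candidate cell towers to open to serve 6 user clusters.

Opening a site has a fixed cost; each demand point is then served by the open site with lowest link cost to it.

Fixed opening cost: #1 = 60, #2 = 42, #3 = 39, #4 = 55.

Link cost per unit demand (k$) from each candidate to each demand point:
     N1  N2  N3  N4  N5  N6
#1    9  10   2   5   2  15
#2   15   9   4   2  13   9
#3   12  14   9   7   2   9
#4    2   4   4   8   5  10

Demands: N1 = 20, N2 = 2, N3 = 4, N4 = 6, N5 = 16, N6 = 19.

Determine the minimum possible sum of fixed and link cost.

403

Open {#3, #4}: assign each demand point to its cheapest open site.
  N1→#4 20×2=40, N2→#4 2×4=8, N3→#4 4×4=16, N4→#3 6×7=42, N5→#3 16×2=32, N6→#3 19×9=171
  link cost 309, fixed 94 → total 403.
Compare {#2, #3, #4}: link cost 279 + fixed 136 = 415.
Compare {#1, #4}: link cost 308 + fixed 115 = 423.
Compare {#2, #4}: link cost 327 + fixed 97 = 424.
All other subsets cost ≥ 415. Minimum total cost: 403.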